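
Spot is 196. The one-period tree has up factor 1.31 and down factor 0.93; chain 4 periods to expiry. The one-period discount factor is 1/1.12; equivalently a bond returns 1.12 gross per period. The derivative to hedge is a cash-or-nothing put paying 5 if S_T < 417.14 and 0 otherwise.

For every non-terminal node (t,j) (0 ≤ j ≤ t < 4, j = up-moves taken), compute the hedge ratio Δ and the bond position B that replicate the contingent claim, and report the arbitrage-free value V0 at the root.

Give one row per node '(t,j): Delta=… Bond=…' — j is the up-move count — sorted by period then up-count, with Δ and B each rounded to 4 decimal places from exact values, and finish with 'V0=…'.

Under the risk-neutral measure, an up-move has probability p* = (R−d)/(u−d) = 0.5000 and values discount at R = 1.12.
Terminal payoffs: V(4,0)=5.0000, V(4,1)=5.0000, V(4,2)=5.0000, V(4,3)=5.0000, V(4,4)=0.0000
  t=3,j=0: stock 157.6540 → up 206.5267 (V=5.0000), down 146.6182 (V=5.0000). Price 4.4643; hedge Δ=0.0000, bond B=4.4643.
  t=3,j=1: stock 222.0717 → up 290.9140 (V=5.0000), down 206.5267 (V=5.0000). Price 4.4643; hedge Δ=0.0000, bond B=4.4643.
  t=3,j=2: stock 312.8107 → up 409.7820 (V=5.0000), down 290.9140 (V=5.0000). Price 4.4643; hedge Δ=0.0000, bond B=4.4643.
  t=3,j=3: stock 440.6258 → up 577.2198 (V=0.0000), down 409.7820 (V=5.0000). Price 2.2321; hedge Δ=-0.0299, bond B=15.3900.
  t=2,j=0: stock 169.5204 → up 222.0717 (V=4.4643), down 157.6540 (V=4.4643). Price 3.9860; hedge Δ=0.0000, bond B=3.9860.
  t=2,j=1: stock 238.7868 → up 312.8107 (V=4.4643), down 222.0717 (V=4.4643). Price 3.9860; hedge Δ=0.0000, bond B=3.9860.
  t=2,j=2: stock 336.3556 → up 440.6258 (V=2.2321), down 312.8107 (V=4.4643). Price 2.9895; hedge Δ=-0.0175, bond B=8.8635.
  t=1,j=0: stock 182.2800 → up 238.7868 (V=3.9860), down 169.5204 (V=3.9860). Price 3.5589; hedge Δ=0.0000, bond B=3.5589.
  t=1,j=1: stock 256.7600 → up 336.3556 (V=2.9895), down 238.7868 (V=3.9860). Price 3.1140; hedge Δ=-0.0102, bond B=5.7364.
  t=0,j=0: stock 196.0000 → up 256.7600 (V=3.1140), down 182.2800 (V=3.5589). Price 2.9790; hedge Δ=-0.0060, bond B=4.1497.
Check: Δ(0,0)·S0 + B(0,0) = 2.9790 = V0.

(0,0): Delta=-0.0060 Bond=4.1497
(1,0): Delta=0.0000 Bond=3.5589
(1,1): Delta=-0.0102 Bond=5.7364
(2,0): Delta=0.0000 Bond=3.9860
(2,1): Delta=0.0000 Bond=3.9860
(2,2): Delta=-0.0175 Bond=8.8635
(3,0): Delta=0.0000 Bond=4.4643
(3,1): Delta=0.0000 Bond=4.4643
(3,2): Delta=0.0000 Bond=4.4643
(3,3): Delta=-0.0299 Bond=15.3900
V0=2.9790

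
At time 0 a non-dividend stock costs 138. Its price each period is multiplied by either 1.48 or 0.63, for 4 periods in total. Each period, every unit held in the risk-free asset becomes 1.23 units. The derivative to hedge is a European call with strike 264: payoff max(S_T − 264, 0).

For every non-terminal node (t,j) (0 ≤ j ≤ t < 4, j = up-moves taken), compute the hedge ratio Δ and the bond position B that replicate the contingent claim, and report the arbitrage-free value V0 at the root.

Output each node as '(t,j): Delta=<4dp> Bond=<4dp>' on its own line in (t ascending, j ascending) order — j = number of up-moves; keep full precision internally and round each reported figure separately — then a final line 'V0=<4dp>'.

Under the risk-neutral measure, an up-move has probability p* = (R−d)/(u−d) = 0.7059 and values discount at R = 1.23.
Terminal payoffs: V(4,0)=0.0000, V(4,1)=0.0000, V(4,2)=0.0000, V(4,3)=17.8414, V(4,4)=398.1036
  t=3,j=0: stock 34.5065 → up 51.0696 (V=0.0000), down 21.7391 (V=0.0000). Price 0.0000; hedge Δ=0.0000, bond B=0.0000.
  t=3,j=1: stock 81.0629 → up 119.9730 (V=0.0000), down 51.0696 (V=0.0000). Price 0.0000; hedge Δ=0.0000, bond B=0.0000.
  t=3,j=2: stock 190.4334 → up 281.8414 (V=17.8414), down 119.9730 (V=0.0000). Price 10.2390; hedge Δ=0.1102, bond B=-10.7509.
  t=3,j=3: stock 447.3673 → up 662.1036 (V=398.1036), down 281.8414 (V=17.8414). Price 232.7331; hedge Δ=1.0000, bond B=-214.6341.
  t=2,j=0: stock 54.7722 → up 81.0629 (V=0.0000), down 34.5065 (V=0.0000). Price 0.0000; hedge Δ=0.0000, bond B=0.0000.
  t=2,j=1: stock 128.6712 → up 190.4334 (V=10.2390), down 81.0629 (V=0.0000). Price 5.8760; hedge Δ=0.0936, bond B=-6.1698.
  t=2,j=2: stock 302.2752 → up 447.3673 (V=232.7331), down 190.4334 (V=10.2390). Price 136.0111; hedge Δ=0.8660, bond B=-125.7467.
  t=1,j=0: stock 86.9400 → up 128.6712 (V=5.8760), down 54.7722 (V=0.0000). Price 3.3722; hedge Δ=0.0795, bond B=-3.5408.
  t=1,j=1: stock 204.2400 → up 302.2752 (V=136.0111), down 128.6712 (V=5.8760). Price 79.4602; hedge Δ=0.7496, bond B=-73.6399.
  t=0,j=0: stock 138.0000 → up 204.2400 (V=79.4602), down 86.9400 (V=3.3722). Price 46.4076; hedge Δ=0.6487, bond B=-43.1077.
Check: Δ(0,0)·S0 + B(0,0) = 46.4076 = V0.

(0,0): Delta=0.6487 Bond=-43.1077
(1,0): Delta=0.0795 Bond=-3.5408
(1,1): Delta=0.7496 Bond=-73.6399
(2,0): Delta=0.0000 Bond=0.0000
(2,1): Delta=0.0936 Bond=-6.1698
(2,2): Delta=0.8660 Bond=-125.7467
(3,0): Delta=0.0000 Bond=0.0000
(3,1): Delta=0.0000 Bond=0.0000
(3,2): Delta=0.1102 Bond=-10.7509
(3,3): Delta=1.0000 Bond=-214.6341
V0=46.4076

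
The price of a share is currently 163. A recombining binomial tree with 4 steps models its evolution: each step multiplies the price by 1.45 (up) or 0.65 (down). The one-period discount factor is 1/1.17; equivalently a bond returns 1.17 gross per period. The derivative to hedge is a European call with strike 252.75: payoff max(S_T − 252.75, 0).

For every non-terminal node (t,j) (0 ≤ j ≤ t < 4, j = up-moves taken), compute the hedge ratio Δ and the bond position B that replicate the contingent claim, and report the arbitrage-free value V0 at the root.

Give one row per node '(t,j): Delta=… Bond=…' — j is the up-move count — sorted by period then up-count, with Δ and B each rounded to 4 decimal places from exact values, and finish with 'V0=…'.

Under the risk-neutral measure, an up-move has probability p* = (R−d)/(u−d) = 0.6500 and values discount at R = 1.17.
Terminal values V(4,·): V(4,0)=0.0000, V(4,1)=0.0000, V(4,2)=0.0000, V(4,3)=70.2518, V(4,4)=467.7925
Node (3,0) S=44.7639: V=(p*·0.0000+(1−p*)·0.0000)/1.17=0.0000; Δ=(0.0000−0.0000)/(64.9076−29.0965)=0.0000; B=V−Δ·S=0.0000
Node (3,1) S=99.8579: V=(p*·0.0000+(1−p*)·0.0000)/1.17=0.0000; Δ=(0.0000−0.0000)/(144.7939−64.9076)=0.0000; B=V−Δ·S=0.0000
Node (3,2) S=222.7599: V=(p*·70.2518+(1−p*)·0.0000)/1.17=39.0288; Δ=(70.2518−0.0000)/(323.0018−144.7939)=0.3942; B=V−Δ·S=-48.7860
Node (3,3) S=496.9259: V=(p*·467.7925+(1−p*)·70.2518)/1.17=280.9002; Δ=(467.7925−70.2518)/(720.5425−323.0018)=1.0000; B=V−Δ·S=-216.0256
Node (2,0) S=68.8675: V=(p*·0.0000+(1−p*)·0.0000)/1.17=0.0000; Δ=(0.0000−0.0000)/(99.8579−44.7639)=0.0000; B=V−Δ·S=0.0000
Node (2,1) S=153.6275: V=(p*·39.0288+(1−p*)·0.0000)/1.17=21.6827; Δ=(39.0288−0.0000)/(222.7599−99.8579)=0.3176; B=V−Δ·S=-27.1033
Node (2,2) S=342.7075: V=(p*·280.9002+(1−p*)·39.0288)/1.17=167.7310; Δ=(280.9002−39.0288)/(496.9259−222.7599)=0.8822; B=V−Δ·S=-134.6083
Node (1,0) S=105.9500: V=(p*·21.6827+(1−p*)·0.0000)/1.17=12.0459; Δ=(21.6827−0.0000)/(153.6275−68.8675)=0.2558; B=V−Δ·S=-15.0574
Node (1,1) S=236.3500: V=(p*·167.7310+(1−p*)·21.6827)/1.17=99.6701; Δ=(167.7310−21.6827)/(342.7075−153.6275)=0.7724; B=V−Δ·S=-82.8902
Node (0,0) S=163.0000: V=(p*·99.6701+(1−p*)·12.0459)/1.17=58.9758; Δ=(99.6701−12.0459)/(236.3500−105.9500)=0.6720; B=V−Δ·S=-50.5545
Self-financing check: at every node Δ·S+B equals the discounted successor values.

(0,0): Delta=0.6720 Bond=-50.5545
(1,0): Delta=0.2558 Bond=-15.0574
(1,1): Delta=0.7724 Bond=-82.8902
(2,0): Delta=0.0000 Bond=0.0000
(2,1): Delta=0.3176 Bond=-27.1033
(2,2): Delta=0.8822 Bond=-134.6083
(3,0): Delta=0.0000 Bond=0.0000
(3,1): Delta=0.0000 Bond=0.0000
(3,2): Delta=0.3942 Bond=-48.7860
(3,3): Delta=1.0000 Bond=-216.0256
V0=58.9758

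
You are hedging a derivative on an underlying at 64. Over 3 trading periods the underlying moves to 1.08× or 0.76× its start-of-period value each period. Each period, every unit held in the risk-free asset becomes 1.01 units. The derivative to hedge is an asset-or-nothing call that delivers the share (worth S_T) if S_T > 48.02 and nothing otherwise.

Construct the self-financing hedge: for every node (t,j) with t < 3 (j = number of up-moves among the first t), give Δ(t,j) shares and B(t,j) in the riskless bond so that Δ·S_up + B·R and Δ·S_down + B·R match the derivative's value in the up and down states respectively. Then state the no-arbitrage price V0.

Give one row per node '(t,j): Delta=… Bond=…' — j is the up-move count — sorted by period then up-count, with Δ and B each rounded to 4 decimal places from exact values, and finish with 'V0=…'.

(0,0): Delta=1.6261 Bond=-44.7001
(1,0): Delta=2.8195 Bond=-103.1934
(1,1): Delta=1.3909 Bond=-28.8942
(2,0): Delta=0.0000 Bond=0.0000
(2,1): Delta=3.3750 Bond=-133.4084
(2,2): Delta=1.0000 Bond=0.0000
V0=59.3687

The replicating-portfolio and risk-neutral prices coincide; use p* = (1.01−0.76)/(1.08−0.76) = 0.7812 for the latter.
Terminal payoffs: V(3,0)=0.0000, V(3,1)=0.0000, V(3,2)=56.7337, V(3,3)=80.6216
Node (2,0) S=36.9664: V=(p*·0.0000+(1−p*)·0.0000)/1.01=0.0000; Δ=(0.0000−0.0000)/(39.9237−28.0945)=0.0000; B=V−Δ·S=0.0000
Node (2,1) S=52.5312: V=(p*·56.7337+(1−p*)·0.0000)/1.01=43.8844; Δ=(56.7337−0.0000)/(56.7337−39.9237)=3.3750; B=V−Δ·S=-133.4084
Node (2,2) S=74.6496: V=(p*·80.6216+(1−p*)·56.7337)/1.01=74.6496; Δ=(80.6216−56.7337)/(80.6216−56.7337)=1.0000; B=V−Δ·S=0.0000
Node (1,0) S=48.6400: V=(p*·43.8844+(1−p*)·0.0000)/1.01=33.9452; Δ=(43.8844−0.0000)/(52.5312−36.9664)=2.8195; B=V−Δ·S=-103.1934
Node (1,1) S=69.1200: V=(p*·74.6496+(1−p*)·43.8844)/1.01=67.2472; Δ=(74.6496−43.8844)/(74.6496−52.5312)=1.3909; B=V−Δ·S=-28.8942
Node (0,0) S=64.0000: V=(p*·67.2472+(1−p*)·33.9452)/1.01=59.3687; Δ=(67.2472−33.9452)/(69.1200−48.6400)=1.6261; B=V−Δ·S=-44.7001
The time-0 hedge costs 59.3687, which is the no-arbitrage price.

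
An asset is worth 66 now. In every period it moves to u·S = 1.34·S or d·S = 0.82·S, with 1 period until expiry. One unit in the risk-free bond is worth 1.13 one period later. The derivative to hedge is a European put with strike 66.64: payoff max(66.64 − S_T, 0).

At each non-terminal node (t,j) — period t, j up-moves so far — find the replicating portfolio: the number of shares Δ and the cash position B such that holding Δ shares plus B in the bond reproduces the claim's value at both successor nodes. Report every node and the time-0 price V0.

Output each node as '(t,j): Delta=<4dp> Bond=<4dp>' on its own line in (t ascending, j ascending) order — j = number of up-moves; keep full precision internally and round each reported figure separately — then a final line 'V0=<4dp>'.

Since d<R<u, set p* = (R−d)/(u−d) = 0.5962; price each node as the discounted p*-expectation of its children.
Terminal payoffs: V(1,0)=12.5200, V(1,1)=0.0000
  t=0,j=0: stock 66.0000 → up 88.4400 (V=0.0000), down 54.1200 (V=12.5200). Price 4.4745; hedge Δ=-0.3648, bond B=28.5514.
Each (Δ,B) replicates both successor values, so the strategy is self-financing and V0 is arbitrage-free.

(0,0): Delta=-0.3648 Bond=28.5514
V0=4.4745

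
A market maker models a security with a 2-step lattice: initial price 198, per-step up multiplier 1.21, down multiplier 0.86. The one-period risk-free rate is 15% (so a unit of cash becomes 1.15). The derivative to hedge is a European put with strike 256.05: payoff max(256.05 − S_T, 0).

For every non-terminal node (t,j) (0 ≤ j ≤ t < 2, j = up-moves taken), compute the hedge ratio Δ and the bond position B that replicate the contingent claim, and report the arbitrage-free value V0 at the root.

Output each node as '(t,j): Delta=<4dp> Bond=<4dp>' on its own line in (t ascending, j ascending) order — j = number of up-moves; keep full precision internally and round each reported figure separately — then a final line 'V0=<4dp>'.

No-arbitrage ⇒ martingale measure with p* = (R−d)/(u−d) = 0.8286.
At expiry t=2: V(2,0)=109.6092, V(2,1)=50.0112, V(2,2)=0.0000
Node (1,0) S=170.2800: V=(p*·50.0112+(1−p*)·109.6092)/1.15=52.3722; Δ=(50.0112−109.6092)/(206.0388−146.4408)=-1.0000; B=V−Δ·S=222.6522
Node (1,1) S=239.5800: V=(p*·0.0000+(1−p*)·50.0112)/1.15=7.4551; Δ=(0.0000−50.0112)/(289.8918−206.0388)=-0.5964; B=V−Δ·S=150.3442
Node (0,0) S=198.0000: V=(p*·7.4551+(1−p*)·52.3722)/1.15=13.1784; Δ=(7.4551−52.3722)/(239.5800−170.2800)=-0.6482; B=V−Δ·S=141.5129
Each (Δ,B) replicates both successor values, so the strategy is self-financing and V0 is arbitrage-free.

(0,0): Delta=-0.6482 Bond=141.5129
(1,0): Delta=-1.0000 Bond=222.6522
(1,1): Delta=-0.5964 Bond=150.3442
V0=13.1784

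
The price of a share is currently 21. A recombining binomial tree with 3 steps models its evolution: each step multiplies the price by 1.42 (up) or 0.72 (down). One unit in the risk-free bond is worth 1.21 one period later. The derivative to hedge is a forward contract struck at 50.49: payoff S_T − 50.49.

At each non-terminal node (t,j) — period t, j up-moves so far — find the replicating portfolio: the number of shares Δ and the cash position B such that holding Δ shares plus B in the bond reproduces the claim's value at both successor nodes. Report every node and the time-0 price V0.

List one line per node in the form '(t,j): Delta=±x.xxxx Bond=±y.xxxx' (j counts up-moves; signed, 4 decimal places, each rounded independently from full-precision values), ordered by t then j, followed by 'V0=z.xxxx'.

(0,0): Delta=1.0000 Bond=-28.5003
(1,0): Delta=1.0000 Bond=-34.4853
(1,1): Delta=1.0000 Bond=-34.4853
(2,0): Delta=1.0000 Bond=-41.7273
(2,1): Delta=1.0000 Bond=-41.7273
(2,2): Delta=1.0000 Bond=-41.7273
V0=-7.5003

Since d<R<u, set p* = (R−d)/(u−d) = 0.7000; price each node as the discounted p*-expectation of its children.
Payoff layer (t=3): V(3,0)=-42.6518, V(3,1)=-35.0313, V(3,2)=-20.0020, V(3,3)=9.6390
  t=2,j=0: stock 10.8864 → up 15.4587 (V=-35.0313), down 7.8382 (V=-42.6518). Price -30.8409; hedge Δ=1.0000, bond B=-41.7273.
  t=2,j=1: stock 21.4704 → up 30.4880 (V=-20.0020), down 15.4587 (V=-35.0313). Price -20.2569; hedge Δ=1.0000, bond B=-41.7273.
  t=2,j=2: stock 42.3444 → up 60.1290 (V=9.6390), down 30.4880 (V=-20.0020). Price 0.6171; hedge Δ=1.0000, bond B=-41.7273.
  t=1,j=0: stock 15.1200 → up 21.4704 (V=-20.2569), down 10.8864 (V=-30.8409). Price -19.3653; hedge Δ=1.0000, bond B=-34.4853.
  t=1,j=1: stock 29.8200 → up 42.3444 (V=0.6171), down 21.4704 (V=-20.2569). Price -4.6653; hedge Δ=1.0000, bond B=-34.4853.
  t=0,j=0: stock 21.0000 → up 29.8200 (V=-4.6653), down 15.1200 (V=-19.3653). Price -7.5003; hedge Δ=1.0000, bond B=-28.5003.
The time-0 hedge costs -7.5003, which is the no-arbitrage price.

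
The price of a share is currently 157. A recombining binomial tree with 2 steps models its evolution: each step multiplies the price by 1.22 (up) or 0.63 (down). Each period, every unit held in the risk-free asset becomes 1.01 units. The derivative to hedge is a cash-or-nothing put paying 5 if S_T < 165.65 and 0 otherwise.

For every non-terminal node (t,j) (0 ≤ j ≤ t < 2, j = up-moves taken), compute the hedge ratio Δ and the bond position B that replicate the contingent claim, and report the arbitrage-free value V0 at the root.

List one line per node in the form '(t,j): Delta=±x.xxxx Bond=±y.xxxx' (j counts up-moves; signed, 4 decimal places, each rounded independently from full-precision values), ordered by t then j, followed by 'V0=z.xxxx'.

(0,0): Delta=-0.0344 Bond=8.2724
(1,0): Delta=0.0000 Bond=4.9505
(1,1): Delta=-0.0442 Bond=10.2366
V0=2.8682

Risk-neutral probability p* = (R−d)/(u−d) = (1.01−0.63)/(1.22−0.63) = 0.6441.
Payoff layer (t=2): V(2,0)=5.0000, V(2,1)=5.0000, V(2,2)=0.0000
  t=1,j=0: stock 98.9100 → up 120.6702 (V=5.0000), down 62.3133 (V=5.0000). Price 4.9505; hedge Δ=0.0000, bond B=4.9505.
  t=1,j=1: stock 191.5400 → up 233.6788 (V=0.0000), down 120.6702 (V=5.0000). Price 1.7620; hedge Δ=-0.0442, bond B=10.2366.
  t=0,j=0: stock 157.0000 → up 191.5400 (V=1.7620), down 98.9100 (V=4.9505). Price 2.8682; hedge Δ=-0.0344, bond B=8.2724.
The time-0 hedge costs 2.8682, which is the no-arbitrage price.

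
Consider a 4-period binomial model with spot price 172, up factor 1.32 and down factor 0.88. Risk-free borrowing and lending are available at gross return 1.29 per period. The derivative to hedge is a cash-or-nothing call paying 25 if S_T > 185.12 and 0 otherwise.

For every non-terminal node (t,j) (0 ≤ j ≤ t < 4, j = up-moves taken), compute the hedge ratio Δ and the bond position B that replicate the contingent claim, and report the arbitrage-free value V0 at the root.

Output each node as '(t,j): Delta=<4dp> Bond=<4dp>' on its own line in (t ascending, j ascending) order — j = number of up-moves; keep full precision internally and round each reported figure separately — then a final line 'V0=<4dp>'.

(0,0): Delta=0.0020 Bond=8.6730
(1,0): Delta=0.0287 Bond=7.1523
(1,1): Delta=0.0007 Bond=11.4834
(2,0): Delta=0.3081 Bond=-27.9977
(2,1): Delta=0.0150 Bond=11.9502
(2,2): Delta=0.0000 Bond=15.0231
(3,0): Delta=0.0000 Bond=0.0000
(3,1): Delta=0.3232 Bond=-38.7597
(3,2): Delta=0.0000 Bond=19.3798
(3,3): Delta=0.0000 Bond=19.3798
V0=9.0169

No-arbitrage ⇒ martingale measure with p* = (R−d)/(u−d) = 0.9318.
At expiry t=4: V(4,0)=0.0000, V(4,1)=0.0000, V(4,2)=25.0000, V(4,3)=25.0000, V(4,4)=25.0000
Node (3,0) S=117.2132: V=(p*·0.0000+(1−p*)·0.0000)/1.29=0.0000; Δ=(0.0000−0.0000)/(154.7214−103.1476)=0.0000; B=V−Δ·S=0.0000
Node (3,1) S=175.8198: V=(p*·25.0000+(1−p*)·0.0000)/1.29=18.0585; Δ=(25.0000−0.0000)/(232.0821−154.7214)=0.3232; B=V−Δ·S=-38.7597
Node (3,2) S=263.7297: V=(p*·25.0000+(1−p*)·25.0000)/1.29=19.3798; Δ=(25.0000−25.0000)/(348.1232−232.0821)=0.0000; B=V−Δ·S=19.3798
Node (3,3) S=395.5945: V=(p*·25.0000+(1−p*)·25.0000)/1.29=19.3798; Δ=(25.0000−25.0000)/(522.1847−348.1232)=0.0000; B=V−Δ·S=19.3798
Node (2,0) S=133.1968: V=(p*·18.0585+(1−p*)·0.0000)/1.29=13.0444; Δ=(18.0585−0.0000)/(175.8198−117.2132)=0.3081; B=V−Δ·S=-27.9977
Node (2,1) S=199.7952: V=(p*·19.3798+(1−p*)·18.0585)/1.29=14.9533; Δ=(19.3798−18.0585)/(263.7297−175.8198)=0.0150; B=V−Δ·S=11.9502
Node (2,2) S=299.6928: V=(p*·19.3798+(1−p*)·19.3798)/1.29=15.0231; Δ=(19.3798−19.3798)/(395.5945−263.7297)=0.0000; B=V−Δ·S=15.0231
Node (1,0) S=151.3600: V=(p*·14.9533+(1−p*)·13.0444)/1.29=11.4908; Δ=(14.9533−13.0444)/(199.7952−133.1968)=0.0287; B=V−Δ·S=7.1523
Node (1,1) S=227.0400: V=(p*·15.0231+(1−p*)·14.9533)/1.29=11.6422; Δ=(15.0231−14.9533)/(299.6928−199.7952)=0.0007; B=V−Δ·S=11.4834
Node (0,0) S=172.0000: V=(p*·11.6422+(1−p*)·11.4908)/1.29=9.0169; Δ=(11.6422−11.4908)/(227.0400−151.3600)=0.0020; B=V−Δ·S=8.6730
Check: Δ(0,0)·S0 + B(0,0) = 9.0169 = V0.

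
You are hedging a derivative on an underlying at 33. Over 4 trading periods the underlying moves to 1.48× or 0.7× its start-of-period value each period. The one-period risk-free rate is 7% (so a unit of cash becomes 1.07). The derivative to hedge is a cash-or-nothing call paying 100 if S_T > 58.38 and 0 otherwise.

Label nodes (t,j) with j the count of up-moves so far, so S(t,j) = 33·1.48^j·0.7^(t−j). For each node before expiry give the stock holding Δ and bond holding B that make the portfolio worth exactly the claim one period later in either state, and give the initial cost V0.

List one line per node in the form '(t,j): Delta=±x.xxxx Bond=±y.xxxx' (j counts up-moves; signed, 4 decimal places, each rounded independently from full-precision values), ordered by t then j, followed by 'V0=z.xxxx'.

Since d<R<u, set p* = (R−d)/(u−d) = 0.4744; price each node as the discounted p*-expectation of its children.
Terminal payoffs: V(4,0)=0.0000, V(4,1)=0.0000, V(4,2)=0.0000, V(4,3)=100.0000, V(4,4)=100.0000
(3,0): S=11.3190. Δ = (V_up−V_dn)/(S_up−S_dn) = (0.0000−0.0000)/(16.7521−7.9233) = 0.0000. V = [p*·0.0000 + (1−p*)·0.0000]/1.07 = 0.0000. B = V − Δ·S = 0.0000.
(3,1): S=23.9316. Δ = (V_up−V_dn)/(S_up−S_dn) = (0.0000−0.0000)/(35.4188−16.7521) = 0.0000. V = [p*·0.0000 + (1−p*)·0.0000]/1.07 = 0.0000. B = V − Δ·S = 0.0000.
(3,2): S=50.5982. Δ = (V_up−V_dn)/(S_up−S_dn) = (100.0000−0.0000)/(74.8854−35.4188) = 2.5338. V = [p*·100.0000 + (1−p*)·0.0000]/1.07 = 44.3326. B = V − Δ·S = -83.8725.
(3,3): S=106.9791. Δ = (V_up−V_dn)/(S_up−S_dn) = (100.0000−100.0000)/(158.3291−74.8854) = 0.0000. V = [p*·100.0000 + (1−p*)·100.0000]/1.07 = 93.4579. B = V − Δ·S = 93.4579.
(2,0): S=16.1700. Δ = (V_up−V_dn)/(S_up−S_dn) = (0.0000−0.0000)/(23.9316−11.3190) = 0.0000. V = [p*·0.0000 + (1−p*)·0.0000]/1.07 = 0.0000. B = V − Δ·S = 0.0000.
(2,1): S=34.1880. Δ = (V_up−V_dn)/(S_up−S_dn) = (44.3326−0.0000)/(50.5982−23.9316) = 1.6625. V = [p*·44.3326 + (1−p*)·0.0000]/1.07 = 19.6538. B = V − Δ·S = -37.1829.
(2,2): S=72.2832. Δ = (V_up−V_dn)/(S_up−S_dn) = (93.4579−44.3326)/(106.9791−50.5982) = 0.8713. V = [p*·93.4579 + (1−p*)·44.3326]/1.07 = 63.2109. B = V − Δ·S = 0.2297.
(1,0): S=23.1000. Δ = (V_up−V_dn)/(S_up−S_dn) = (19.6538−0.0000)/(34.1880−16.1700) = 1.0908. V = [p*·19.6538 + (1−p*)·0.0000]/1.07 = 8.7130. B = V − Δ·S = -16.4841.
(1,1): S=48.8400. Δ = (V_up−V_dn)/(S_up−S_dn) = (63.2109−19.6538)/(72.2832−34.1880) = 1.1434. V = [p*·63.2109 + (1−p*)·19.6538]/1.07 = 37.6780. B = V − Δ·S = -18.1644.
(0,0): S=33.0000. Δ = (V_up−V_dn)/(S_up−S_dn) = (37.6780−8.7130)/(48.8400−23.1000) = 1.1253. V = [p*·37.6780 + (1−p*)·8.7130]/1.07 = 20.9840. B = V − Δ·S = -16.1506.
Root portfolio cost Δ·33+B reproduces V0=20.9840.

(0,0): Delta=1.1253 Bond=-16.1506
(1,0): Delta=1.0908 Bond=-16.4841
(1,1): Delta=1.1434 Bond=-18.1644
(2,0): Delta=0.0000 Bond=0.0000
(2,1): Delta=1.6625 Bond=-37.1829
(2,2): Delta=0.8713 Bond=0.2297
(3,0): Delta=0.0000 Bond=0.0000
(3,1): Delta=0.0000 Bond=0.0000
(3,2): Delta=2.5338 Bond=-83.8725
(3,3): Delta=0.0000 Bond=93.4579
V0=20.9840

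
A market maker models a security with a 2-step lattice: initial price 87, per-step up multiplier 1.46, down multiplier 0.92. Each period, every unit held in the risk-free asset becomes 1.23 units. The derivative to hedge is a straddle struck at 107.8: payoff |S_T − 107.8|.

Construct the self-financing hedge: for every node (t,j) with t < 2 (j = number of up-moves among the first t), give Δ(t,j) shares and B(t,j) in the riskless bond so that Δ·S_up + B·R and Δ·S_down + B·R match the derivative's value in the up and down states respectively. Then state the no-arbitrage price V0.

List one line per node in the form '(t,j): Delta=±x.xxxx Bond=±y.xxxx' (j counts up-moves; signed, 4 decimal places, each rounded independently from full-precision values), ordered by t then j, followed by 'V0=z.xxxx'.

(0,0): Delta=0.4964 Bond=-19.2457
(1,0): Delta=-0.5808 Bond=62.5482
(1,1): Delta=1.0000 Bond=-87.6423
V0=23.9392

Under the risk-neutral measure, an up-move has probability p* = (R−d)/(u−d) = 0.5741 and values discount at R = 1.23.
Payoff layer (t=2): V(2,0)=34.1632, V(2,1)=9.0584, V(2,2)=77.6492
(1,0): S=80.0400. Δ = (V_up−V_dn)/(S_up−S_dn) = (9.0584−34.1632)/(116.8584−73.6368) = -0.5808. V = [p*·9.0584 + (1−p*)·34.1632]/1.23 = 16.0579. B = V − Δ·S = 62.5482.
(1,1): S=127.0200. Δ = (V_up−V_dn)/(S_up−S_dn) = (77.6492−9.0584)/(185.4492−116.8584) = 1.0000. V = [p*·77.6492 + (1−p*)·9.0584]/1.23 = 39.3777. B = V − Δ·S = -87.6423.
(0,0): S=87.0000. Δ = (V_up−V_dn)/(S_up−S_dn) = (39.3777−16.0579)/(127.0200−80.0400) = 0.4964. V = [p*·39.3777 + (1−p*)·16.0579]/1.23 = 23.9392. B = V − Δ·S = -19.2457.
Self-financing check: at every node Δ·S+B equals the discounted successor values.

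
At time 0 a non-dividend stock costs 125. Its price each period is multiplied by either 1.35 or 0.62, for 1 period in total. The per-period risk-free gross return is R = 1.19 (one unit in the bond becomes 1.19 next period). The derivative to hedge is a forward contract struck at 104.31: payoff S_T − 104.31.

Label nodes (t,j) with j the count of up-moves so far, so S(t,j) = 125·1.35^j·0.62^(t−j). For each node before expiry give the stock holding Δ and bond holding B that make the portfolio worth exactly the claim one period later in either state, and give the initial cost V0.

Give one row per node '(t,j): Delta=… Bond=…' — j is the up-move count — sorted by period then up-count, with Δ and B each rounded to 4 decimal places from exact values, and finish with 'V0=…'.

Under the risk-neutral measure, an up-move has probability p* = (R−d)/(u−d) = 0.7808 and values discount at R = 1.19.
Payoff layer (t=1): V(1,0)=-26.8100, V(1,1)=64.4400
Node (0,0) S=125.0000: V=(p*·64.4400+(1−p*)·-26.8100)/1.19=37.3445; Δ=(64.4400−-26.8100)/(168.7500−77.5000)=1.0000; B=V−Δ·S=-87.6555
Self-financing check: at every node Δ·S+B equals the discounted successor values.

(0,0): Delta=1.0000 Bond=-87.6555
V0=37.3445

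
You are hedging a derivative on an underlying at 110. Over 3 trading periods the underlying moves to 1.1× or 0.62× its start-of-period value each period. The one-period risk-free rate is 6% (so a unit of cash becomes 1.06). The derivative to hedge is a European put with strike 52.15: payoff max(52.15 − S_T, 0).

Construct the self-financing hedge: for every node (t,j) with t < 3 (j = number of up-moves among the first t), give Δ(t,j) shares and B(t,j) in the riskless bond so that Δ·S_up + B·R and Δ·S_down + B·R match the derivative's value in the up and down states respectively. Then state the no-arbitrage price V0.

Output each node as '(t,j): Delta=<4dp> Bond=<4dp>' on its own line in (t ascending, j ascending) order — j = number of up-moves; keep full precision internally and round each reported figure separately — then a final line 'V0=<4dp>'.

The replicating-portfolio and risk-neutral prices coincide; use p* = (1.06−0.62)/(1.1−0.62) = 0.9167 for the latter.
Payoff layer (t=3): V(3,0)=25.9339, V(3,1)=5.6376, V(3,2)=0.0000, V(3,3)=0.0000
Node (2,0) S=42.2840: V=(p*·5.6376+(1−p*)·25.9339)/1.06=6.9141; Δ=(5.6376−25.9339)/(46.5124−26.2161)=-1.0000; B=V−Δ·S=49.1981
Node (2,1) S=75.0200: V=(p*·0.0000+(1−p*)·5.6376)/1.06=0.4432; Δ=(0.0000−5.6376)/(82.5220−46.5124)=-0.1566; B=V−Δ·S=12.1882
Node (2,2) S=133.1000: V=(p*·0.0000+(1−p*)·0.0000)/1.06=0.0000; Δ=(0.0000−0.0000)/(146.4100−82.5220)=0.0000; B=V−Δ·S=0.0000
Node (1,0) S=68.2000: V=(p*·0.4432+(1−p*)·6.9141)/1.06=0.9268; Δ=(0.4432−6.9141)/(75.0200−42.2840)=-0.1977; B=V−Δ·S=14.4079
Node (1,1) S=121.0000: V=(p*·0.0000+(1−p*)·0.4432)/1.06=0.0348; Δ=(0.0000−0.4432)/(133.1000−75.0200)=-0.0076; B=V−Δ·S=0.9582
Node (0,0) S=110.0000: V=(p*·0.0348+(1−p*)·0.9268)/1.06=0.1030; Δ=(0.0348−0.9268)/(121.0000−68.2000)=-0.0169; B=V−Δ·S=1.9613
Self-financing check: at every node Δ·S+B equals the discounted successor values.

(0,0): Delta=-0.0169 Bond=1.9613
(1,0): Delta=-0.1977 Bond=14.4079
(1,1): Delta=-0.0076 Bond=0.9582
(2,0): Delta=-1.0000 Bond=49.1981
(2,1): Delta=-0.1566 Bond=12.1882
(2,2): Delta=0.0000 Bond=0.0000
V0=0.1030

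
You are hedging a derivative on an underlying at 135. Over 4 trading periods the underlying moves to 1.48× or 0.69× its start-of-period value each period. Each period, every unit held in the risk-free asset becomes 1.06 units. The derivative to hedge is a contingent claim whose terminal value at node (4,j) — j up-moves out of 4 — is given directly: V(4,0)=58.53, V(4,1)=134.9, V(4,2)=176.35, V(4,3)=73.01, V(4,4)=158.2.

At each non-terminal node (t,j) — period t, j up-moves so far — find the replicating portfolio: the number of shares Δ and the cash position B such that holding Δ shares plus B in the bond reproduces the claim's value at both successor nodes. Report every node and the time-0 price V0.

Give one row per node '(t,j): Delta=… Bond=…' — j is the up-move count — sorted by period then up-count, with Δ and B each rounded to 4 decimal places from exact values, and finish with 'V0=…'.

Under the risk-neutral measure, an up-move has probability p* = (R−d)/(u−d) = 0.4684 and values discount at R = 1.06.
Terminal values V(4,·): V(4,0)=58.5300, V(4,1)=134.9000, V(4,2)=176.3500, V(4,3)=73.0100, V(4,4)=158.2000
(3,0): S=44.3487. Δ = (V_up−V_dn)/(S_up−S_dn) = (134.9000−58.5300)/(65.6361−30.6006) = 2.1798. V = [p*·134.9000 + (1−p*)·58.5300]/1.06 = 88.9606. B = V − Δ·S = -7.7103.
(3,1): S=95.1248. Δ = (V_up−V_dn)/(S_up−S_dn) = (176.3500−134.9000)/(140.7847−65.6361) = 0.5516. V = [p*·176.3500 + (1−p*)·134.9000]/1.06 = 145.5786. B = V − Δ·S = 93.1102.
(3,2): S=204.0358. Δ = (V_up−V_dn)/(S_up−S_dn) = (73.0100−176.3500)/(301.9729−140.7847) = -0.6411. V = [p*·73.0100 + (1−p*)·176.3500]/1.06 = 120.7078. B = V − Δ·S = 251.5179.
(3,3): S=437.6419. Δ = (V_up−V_dn)/(S_up−S_dn) = (158.2000−73.0100)/(647.7100−301.9729) = 0.2464. V = [p*·158.2000 + (1−p*)·73.0100]/1.06 = 106.5180. B = V − Δ·S = -1.3174.
(2,0): S=64.2735. Δ = (V_up−V_dn)/(S_up−S_dn) = (145.5786−88.9606)/(95.1248−44.3487) = 1.1151. V = [p*·145.5786 + (1−p*)·88.9606]/1.06 = 108.9414. B = V − Δ·S = 37.2731.
(2,1): S=137.8620. Δ = (V_up−V_dn)/(S_up−S_dn) = (120.7078−145.5786)/(204.0358−95.1248) = -0.2284. V = [p*·120.7078 + (1−p*)·145.5786]/1.06 = 126.3493. B = V − Δ·S = 157.8313.
(2,2): S=295.7040. Δ = (V_up−V_dn)/(S_up−S_dn) = (106.5180−120.7078)/(437.6419−204.0358) = -0.0607. V = [p*·106.5180 + (1−p*)·120.7078]/1.06 = 107.6056. B = V − Δ·S = 125.5673.
(1,0): S=93.1500. Δ = (V_up−V_dn)/(S_up−S_dn) = (126.3493−108.9414)/(137.8620−64.2735) = 0.2366. V = [p*·126.3493 + (1−p*)·108.9414]/1.06 = 110.4665. B = V − Δ·S = 88.4312.
(1,1): S=199.8000. Δ = (V_up−V_dn)/(S_up−S_dn) = (107.6056−126.3493)/(295.7040−137.8620) = -0.1187. V = [p*·107.6056 + (1−p*)·126.3493]/1.06 = 110.9157. B = V − Δ·S = 134.6418.
(0,0): S=135.0000. Δ = (V_up−V_dn)/(S_up−S_dn) = (110.9157−110.4665)/(199.8000−93.1500) = 0.0042. V = [p*·110.9157 + (1−p*)·110.4665]/1.06 = 104.4121. B = V − Δ·S = 103.8435.
Self-financing check: at every node Δ·S+B equals the discounted successor values.

(0,0): Delta=0.0042 Bond=103.8435
(1,0): Delta=0.2366 Bond=88.4312
(1,1): Delta=-0.1187 Bond=134.6418
(2,0): Delta=1.1151 Bond=37.2731
(2,1): Delta=-0.2284 Bond=157.8313
(2,2): Delta=-0.0607 Bond=125.5673
(3,0): Delta=2.1798 Bond=-7.7103
(3,1): Delta=0.5516 Bond=93.1102
(3,2): Delta=-0.6411 Bond=251.5179
(3,3): Delta=0.2464 Bond=-1.3174
V0=104.4121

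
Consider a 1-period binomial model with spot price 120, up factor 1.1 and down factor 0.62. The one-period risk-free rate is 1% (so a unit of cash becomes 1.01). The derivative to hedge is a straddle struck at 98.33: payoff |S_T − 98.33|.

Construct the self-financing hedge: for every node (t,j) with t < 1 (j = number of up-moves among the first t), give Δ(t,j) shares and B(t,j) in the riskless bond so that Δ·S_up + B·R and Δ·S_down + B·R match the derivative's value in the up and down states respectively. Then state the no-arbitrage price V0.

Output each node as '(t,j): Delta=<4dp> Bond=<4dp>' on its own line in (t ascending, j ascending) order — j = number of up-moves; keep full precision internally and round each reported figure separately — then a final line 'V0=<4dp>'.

(0,0): Delta=0.1691 Bond=11.2368
V0=31.5285

Since d<R<u, set p* = (R−d)/(u−d) = 0.8125; price each node as the discounted p*-expectation of its children.
At expiry t=1: V(1,0)=23.9300, V(1,1)=33.6700
  t=0,j=0: stock 120.0000 → up 132.0000 (V=33.6700), down 74.4000 (V=23.9300). Price 31.5285; hedge Δ=0.1691, bond B=11.2368.
The time-0 hedge costs 31.5285, which is the no-arbitrage price.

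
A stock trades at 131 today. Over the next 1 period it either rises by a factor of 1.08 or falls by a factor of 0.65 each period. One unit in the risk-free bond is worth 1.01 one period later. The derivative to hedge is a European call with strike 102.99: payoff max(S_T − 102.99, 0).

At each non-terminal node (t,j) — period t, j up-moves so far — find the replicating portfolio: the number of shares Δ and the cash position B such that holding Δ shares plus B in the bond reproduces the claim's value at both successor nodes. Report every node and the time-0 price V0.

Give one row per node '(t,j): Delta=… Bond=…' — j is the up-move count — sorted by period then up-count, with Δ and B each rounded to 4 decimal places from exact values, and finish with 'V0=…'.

(0,0): Delta=0.6833 Bond=-57.6065
V0=31.9051

Since d<R<u, set p* = (R−d)/(u−d) = 0.8372; price each node as the discounted p*-expectation of its children.
At expiry t=1: V(1,0)=0.0000, V(1,1)=38.4900
  t=0,j=0: stock 131.0000 → up 141.4800 (V=38.4900), down 85.1500 (V=0.0000). Price 31.9051; hedge Δ=0.6833, bond B=-57.6065.
Self-financing check: at every node Δ·S+B equals the discounted successor values.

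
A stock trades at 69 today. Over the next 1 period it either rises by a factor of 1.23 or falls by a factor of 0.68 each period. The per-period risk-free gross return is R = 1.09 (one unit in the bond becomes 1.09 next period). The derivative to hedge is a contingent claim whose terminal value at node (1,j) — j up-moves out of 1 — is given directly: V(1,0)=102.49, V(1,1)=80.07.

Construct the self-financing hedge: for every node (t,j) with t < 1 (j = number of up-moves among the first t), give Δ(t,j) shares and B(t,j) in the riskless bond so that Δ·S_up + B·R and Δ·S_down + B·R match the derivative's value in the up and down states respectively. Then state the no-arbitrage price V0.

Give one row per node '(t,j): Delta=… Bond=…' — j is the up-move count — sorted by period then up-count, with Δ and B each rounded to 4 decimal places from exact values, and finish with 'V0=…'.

Under the risk-neutral measure, an up-move has probability p* = (R−d)/(u−d) = 0.7455 and values discount at R = 1.09.
Terminal payoffs: V(1,0)=102.4900, V(1,1)=80.0700
  t=0,j=0: stock 69.0000 → up 84.8700 (V=80.0700), down 46.9200 (V=102.4900). Price 78.6944; hedge Δ=-0.5908, bond B=119.4580.
Each (Δ,B) replicates both successor values, so the strategy is self-financing and V0 is arbitrage-free.

(0,0): Delta=-0.5908 Bond=119.4580
V0=78.6944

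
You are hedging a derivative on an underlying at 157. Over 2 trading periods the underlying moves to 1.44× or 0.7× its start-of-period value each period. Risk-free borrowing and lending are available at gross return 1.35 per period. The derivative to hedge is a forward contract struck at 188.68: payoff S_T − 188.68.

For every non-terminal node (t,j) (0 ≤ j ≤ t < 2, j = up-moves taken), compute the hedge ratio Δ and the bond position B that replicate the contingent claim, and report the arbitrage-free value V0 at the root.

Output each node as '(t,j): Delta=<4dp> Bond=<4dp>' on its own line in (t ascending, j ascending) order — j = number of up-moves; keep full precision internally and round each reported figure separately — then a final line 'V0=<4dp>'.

No-arbitrage ⇒ martingale measure with p* = (R−d)/(u−d) = 0.8784.
Terminal values V(2,·): V(2,0)=-111.7500, V(2,1)=-30.4240, V(2,2)=136.8752
(1,0): S=109.9000. Δ = (V_up−V_dn)/(S_up−S_dn) = (-30.4240−-111.7500)/(158.2560−76.9300) = 1.0000. V = [p*·-30.4240 + (1−p*)·-111.7500]/1.35 = -29.8630. B = V − Δ·S = -139.7630.
(1,1): S=226.0800. Δ = (V_up−V_dn)/(S_up−S_dn) = (136.8752−-30.4240)/(325.5552−158.2560) = 1.0000. V = [p*·136.8752 + (1−p*)·-30.4240]/1.35 = 86.3170. B = V − Δ·S = -139.7630.
(0,0): S=157.0000. Δ = (V_up−V_dn)/(S_up−S_dn) = (86.3170−-29.8630)/(226.0800−109.9000) = 1.0000. V = [p*·86.3170 + (1−p*)·-29.8630]/1.35 = 53.4719. B = V − Δ·S = -103.5281.
Root portfolio cost Δ·157+B reproduces V0=53.4719.

(0,0): Delta=1.0000 Bond=-103.5281
(1,0): Delta=1.0000 Bond=-139.7630
(1,1): Delta=1.0000 Bond=-139.7630
V0=53.4719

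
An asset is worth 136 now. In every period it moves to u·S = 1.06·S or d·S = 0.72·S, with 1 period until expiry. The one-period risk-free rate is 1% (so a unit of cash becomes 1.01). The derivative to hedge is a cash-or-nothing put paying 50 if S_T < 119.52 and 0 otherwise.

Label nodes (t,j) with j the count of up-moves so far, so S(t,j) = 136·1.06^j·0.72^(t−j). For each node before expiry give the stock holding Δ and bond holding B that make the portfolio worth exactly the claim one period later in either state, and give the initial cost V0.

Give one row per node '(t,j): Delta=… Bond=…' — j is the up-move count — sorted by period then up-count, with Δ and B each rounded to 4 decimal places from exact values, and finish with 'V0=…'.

No-arbitrage ⇒ martingale measure with p* = (R−d)/(u−d) = 0.8529.
Terminal payoffs: V(1,0)=50.0000, V(1,1)=0.0000
Node (0,0) S=136.0000: V=(p*·0.0000+(1−p*)·50.0000)/1.01=7.2801; Δ=(0.0000−50.0000)/(144.1600−97.9200)=-1.0813; B=V−Δ·S=154.3390
The time-0 hedge costs 7.2801, which is the no-arbitrage price.

(0,0): Delta=-1.0813 Bond=154.3390
V0=7.2801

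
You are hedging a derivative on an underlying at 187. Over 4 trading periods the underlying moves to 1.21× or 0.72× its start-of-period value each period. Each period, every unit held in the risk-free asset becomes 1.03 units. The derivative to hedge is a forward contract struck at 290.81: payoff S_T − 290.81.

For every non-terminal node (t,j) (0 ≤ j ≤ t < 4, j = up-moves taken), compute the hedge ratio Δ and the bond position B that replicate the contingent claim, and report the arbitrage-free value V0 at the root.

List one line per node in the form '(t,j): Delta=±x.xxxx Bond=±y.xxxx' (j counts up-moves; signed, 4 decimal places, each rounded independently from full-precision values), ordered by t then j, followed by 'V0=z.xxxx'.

(0,0): Delta=1.0000 Bond=-258.3809
(1,0): Delta=1.0000 Bond=-266.1323
(1,1): Delta=1.0000 Bond=-266.1323
(2,0): Delta=1.0000 Bond=-274.1163
(2,1): Delta=1.0000 Bond=-274.1163
(2,2): Delta=1.0000 Bond=-274.1163
(3,0): Delta=1.0000 Bond=-282.3398
(3,1): Delta=1.0000 Bond=-282.3398
(3,2): Delta=1.0000 Bond=-282.3398
(3,3): Delta=1.0000 Bond=-282.3398
V0=-71.3809

Since d<R<u, set p* = (R−d)/(u−d) = 0.6327; price each node as the discounted p*-expectation of its children.
Payoff layer (t=4): V(4,0)=-240.5559, V(4,1)=-206.3552, V(4,2)=-148.8790, V(4,3)=-52.2870, V(4,4)=110.0411
(3,0): S=69.7974. Δ = (V_up−V_dn)/(S_up−S_dn) = (-206.3552−-240.5559)/(84.4548−50.2541) = 1.0000. V = [p*·-206.3552 + (1−p*)·-240.5559]/1.03 = -212.5424. B = V − Δ·S = -282.3398.
(3,1): S=117.2984. Δ = (V_up−V_dn)/(S_up−S_dn) = (-148.8790−-206.3552)/(141.9310−84.4548) = 1.0000. V = [p*·-148.8790 + (1−p*)·-206.3552]/1.03 = -165.0414. B = V − Δ·S = -282.3398.
(3,2): S=197.1264. Δ = (V_up−V_dn)/(S_up−S_dn) = (-52.2870−-148.8790)/(238.5230−141.9310) = 1.0000. V = [p*·-52.2870 + (1−p*)·-148.8790]/1.03 = -85.2134. B = V − Δ·S = -282.3398.
(3,3): S=331.2819. Δ = (V_up−V_dn)/(S_up−S_dn) = (110.0411−-52.2870)/(400.8511−238.5230) = 1.0000. V = [p*·110.0411 + (1−p*)·-52.2870]/1.03 = 48.9421. B = V − Δ·S = -282.3398.
(2,0): S=96.9408. Δ = (V_up−V_dn)/(S_up−S_dn) = (-165.0414−-212.5424)/(117.2984−69.7974) = 1.0000. V = [p*·-165.0414 + (1−p*)·-212.5424]/1.03 = -177.1755. B = V − Δ·S = -274.1163.
(2,1): S=162.9144. Δ = (V_up−V_dn)/(S_up−S_dn) = (-85.2134−-165.0414)/(197.1264−117.2984) = 1.0000. V = [p*·-85.2134 + (1−p*)·-165.0414]/1.03 = -111.2019. B = V − Δ·S = -274.1163.
(2,2): S=273.7867. Δ = (V_up−V_dn)/(S_up−S_dn) = (48.9421−-85.2134)/(331.2819−197.1264) = 1.0000. V = [p*·48.9421 + (1−p*)·-85.2134]/1.03 = -0.3296. B = V − Δ·S = -274.1163.
(1,0): S=134.6400. Δ = (V_up−V_dn)/(S_up−S_dn) = (-111.2019−-177.1755)/(162.9144−96.9408) = 1.0000. V = [p*·-111.2019 + (1−p*)·-177.1755]/1.03 = -131.4923. B = V − Δ·S = -266.1323.
(1,1): S=226.2700. Δ = (V_up−V_dn)/(S_up−S_dn) = (-0.3296−-111.2019)/(273.7867−162.9144) = 1.0000. V = [p*·-0.3296 + (1−p*)·-111.2019]/1.03 = -39.8623. B = V − Δ·S = -266.1323.
(0,0): S=187.0000. Δ = (V_up−V_dn)/(S_up−S_dn) = (-39.8623−-131.4923)/(226.2700−134.6400) = 1.0000. V = [p*·-39.8623 + (1−p*)·-131.4923]/1.03 = -71.3809. B = V − Δ·S = -258.3809.
Each (Δ,B) replicates both successor values, so the strategy is self-financing and V0 is arbitrage-free.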